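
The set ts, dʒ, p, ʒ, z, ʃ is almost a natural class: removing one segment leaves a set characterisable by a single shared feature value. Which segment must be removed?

p

[strident] (equivalently [labial], [coronal]) groups all but one: /ʃ, z, ʒ, ts, dʒ/ share [+strident] while /p/ (voiceless bilabial stop) alone is [−strident]. Removing any other segment would not leave a single-feature class that excludes it.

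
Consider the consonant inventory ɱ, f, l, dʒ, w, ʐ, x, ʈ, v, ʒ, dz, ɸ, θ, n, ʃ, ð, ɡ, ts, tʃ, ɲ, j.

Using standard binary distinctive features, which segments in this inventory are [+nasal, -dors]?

ɱ, n

The [+nasal] segments are /ɱ, n, ɲ/.
Among these, [-dorsal] leaves /ɱ, n/.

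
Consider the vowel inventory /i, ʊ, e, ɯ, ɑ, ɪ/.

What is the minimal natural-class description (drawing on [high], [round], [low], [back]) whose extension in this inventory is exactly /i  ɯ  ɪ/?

[+high, -round]

Every target segment is [+high], [-round]; each remaining inventory member fails at least one of these. Each conjunct is needed — [-round] alone would also admit /e, ɑ/; [+high] alone would also admit /ʊ/ — and no other single listed feature has exactly this extension, so two is the minimum.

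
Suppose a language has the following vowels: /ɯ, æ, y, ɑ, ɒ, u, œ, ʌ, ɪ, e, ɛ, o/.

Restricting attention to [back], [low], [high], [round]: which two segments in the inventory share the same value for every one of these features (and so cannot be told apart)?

On the given features, /ɛ/ and /e/ have an identical profile: [-back], [-low], [-high], [-round]. No other two segments in the inventory coincide on all 4 features. (They do differ in [tense], which is not among the given features.)

ɛ, e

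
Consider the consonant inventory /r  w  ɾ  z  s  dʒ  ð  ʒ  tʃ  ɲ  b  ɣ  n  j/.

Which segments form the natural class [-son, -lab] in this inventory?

z, s, dʒ, ð, ʒ, tʃ, ɣ

Checking each segment against [-sonorant], [-labial]: /z/ (voiced alveolar fricative), /s/ (voiceless alveolar fricative), /dʒ/ (voiced postalveolar affricate), /ð/ (voiced dental fricative), /ʒ/ (voiced postalveolar fricative), /tʃ/ (voiceless postalveolar affricate), among others, satisfy every feature; every other segment in the inventory fails at least one.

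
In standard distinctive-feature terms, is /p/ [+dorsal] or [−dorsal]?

As the voiceless bilabial stop, /p/ is [−dorsal].

[−dorsal]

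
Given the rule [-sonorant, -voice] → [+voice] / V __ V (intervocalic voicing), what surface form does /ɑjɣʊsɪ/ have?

[ɑjɣʊzɪ]

The only segment in the rule's environment that also matches [-sonorant, -voice] is /s/. Applying [+voice] turns the voiceless alveolar fricative into /z/ (voiced alveolar fricative), giving [ɑjɣʊzɪ].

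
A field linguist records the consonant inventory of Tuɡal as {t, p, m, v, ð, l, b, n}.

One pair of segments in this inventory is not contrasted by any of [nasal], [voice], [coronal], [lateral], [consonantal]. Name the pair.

/v/ (voiced labiodental fricative) and /b/ (voiced bilabial stop) are both [-nasal], [+voice], [-coronal], [-lateral], [+consonantal], so none of the listed features separates them. (They do differ in [continuant], which is not among the given features.) Every other pair in the inventory differs on at least one listed feature.

v, b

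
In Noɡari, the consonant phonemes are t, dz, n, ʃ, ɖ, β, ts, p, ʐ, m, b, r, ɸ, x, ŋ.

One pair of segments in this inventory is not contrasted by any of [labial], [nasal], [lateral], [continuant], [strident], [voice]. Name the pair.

On the given features, /ŋ/ and /n/ have an identical profile: [−labial], [+nasal], [−lateral], [−continuant], [−strident], [+voice]. No other two segments in the inventory coincide on all 6 features. (They do differ in [coronal] and [dorsal], which are not among the given features.)

ŋ, n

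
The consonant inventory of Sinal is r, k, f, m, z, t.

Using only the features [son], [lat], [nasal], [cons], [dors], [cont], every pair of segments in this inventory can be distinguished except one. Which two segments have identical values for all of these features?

z, f

Both /z/ and /f/ are [−sonorant], [−lateral], [−nasal], [+consonantal], [−dorsal], [+continuant]. Since the list omits [voice], [labial] and [coronal] — which do distinguish the voiced alveolar fricative from the voiceless labiodental fricative — this pair collapses; all other pairs remain distinct.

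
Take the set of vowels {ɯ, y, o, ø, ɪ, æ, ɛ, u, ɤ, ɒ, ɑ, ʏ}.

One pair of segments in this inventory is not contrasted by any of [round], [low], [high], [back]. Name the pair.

y, ʏ

On the given features, /y/ and /ʏ/ have an identical profile: [+round], [-low], [+high], [-back]. No other two segments in the inventory coincide on all 4 features. (They do differ in [tense], which is not among the given features.)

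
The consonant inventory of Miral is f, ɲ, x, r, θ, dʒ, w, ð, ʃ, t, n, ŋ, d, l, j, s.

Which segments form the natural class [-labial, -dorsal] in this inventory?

Checking each segment against [-labial], [-dorsal]: /r/ (alveolar trill), /θ/ (voiceless dental fricative), /dʒ/ (voiced postalveolar affricate), /ð/ (voiced dental fricative), /ʃ/ (voiceless postalveolar fricative), /t/ (voiceless alveolar stop), among others, satisfy every feature; every other segment in the inventory fails at least one.

r, θ, dʒ, ð, ʃ, t, n, d, l, s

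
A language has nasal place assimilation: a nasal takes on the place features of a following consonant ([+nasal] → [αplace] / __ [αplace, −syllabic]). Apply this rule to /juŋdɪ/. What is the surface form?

/ŋ/ sits before the [+coronal] consonant /d/, so it takes on [+coronal] and surfaces as /n/. The rest of the form is unaffected: [jundɪ].

[jundɪ]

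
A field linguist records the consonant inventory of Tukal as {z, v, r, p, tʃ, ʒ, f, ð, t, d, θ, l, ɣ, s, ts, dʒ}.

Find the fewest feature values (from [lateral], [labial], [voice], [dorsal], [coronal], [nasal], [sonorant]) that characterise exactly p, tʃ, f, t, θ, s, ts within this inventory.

[−voice]

The target set is precisely the extension of [−voice] in this inventory.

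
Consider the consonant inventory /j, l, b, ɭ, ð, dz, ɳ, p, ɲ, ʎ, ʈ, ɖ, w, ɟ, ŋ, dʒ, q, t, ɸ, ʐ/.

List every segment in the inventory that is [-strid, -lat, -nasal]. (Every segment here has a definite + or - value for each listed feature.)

j, b, ð, p, ʈ, ɖ, w, ɟ, q, t, ɸ

First, the [-strident] segments are /j, l, b, ɭ, ð, ɳ, p, ɲ, ʎ, ʈ, ɖ, w, ɟ, ŋ, q, t, ɸ/.
Among these, [-lateral] gives /j, b, ð, ɳ, p, ɲ, ʈ, ɖ, w, ɟ, ŋ, q, t, ɸ/.
Within that set, [-nasal] leaves /j, b, ð, p, ʈ, ɖ, w, ɟ, q, t, ɸ/.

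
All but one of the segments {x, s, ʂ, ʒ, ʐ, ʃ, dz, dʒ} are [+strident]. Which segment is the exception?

x

Every segment except /x/ is [+strident]. /x/ (voiceless velar fricative) is [−strident], so it is the exception.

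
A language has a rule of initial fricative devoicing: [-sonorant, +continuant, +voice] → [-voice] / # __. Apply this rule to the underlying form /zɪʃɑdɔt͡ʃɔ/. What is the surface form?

Only the initial segment /z/ is both word-initial and matches the structural description. It is a voiced alveolar fricative, so [-sonorant, +continuant, +voice] holds; changing it to [-voice] with all other features held fixed yields /s/ (voiceless alveolar fricative). No other segment meets both the structural description and the environment, so the output is [sɪʃɑdɔt͡ʃɔ].

[sɪʃɑdɔt͡ʃɔ]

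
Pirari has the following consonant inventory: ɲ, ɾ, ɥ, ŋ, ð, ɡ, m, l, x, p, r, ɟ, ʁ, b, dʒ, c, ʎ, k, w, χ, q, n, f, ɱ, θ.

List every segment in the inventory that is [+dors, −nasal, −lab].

Checking each segment against [+dorsal], [−nasal], [−labial]: /ɡ/ (voiced velar stop), /x/ (voiceless velar fricative), /ɟ/ (voiced palatal stop), /ʁ/ (voiced uvular fricative), /c/ (voiceless palatal stop), /ʎ/ (palatal lateral approximant), among others, satisfy every feature; every other segment in the inventory fails at least one.

ɡ, x, ɟ, ʁ, c, ʎ, k, χ, q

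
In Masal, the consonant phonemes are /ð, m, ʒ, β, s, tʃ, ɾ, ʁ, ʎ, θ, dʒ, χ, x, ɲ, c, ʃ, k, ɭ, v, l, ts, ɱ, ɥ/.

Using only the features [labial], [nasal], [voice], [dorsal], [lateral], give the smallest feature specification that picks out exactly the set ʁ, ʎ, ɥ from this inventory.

/ʁ, ʎ, ɥ/ are all [+voice], [−nasal], [+dorsal], and no other segment in the inventory matches all three values. Dropping any one of them over-generates: [−nasal, +dorsal] alone would also admit /χ, x, c, k/; [+voice, +dorsal] alone would also admit /ɲ/; [+voice, −nasal] alone would also admit /ð, ʒ, β, ɾ, …/. No other combination of two listed features picks out exactly this set either, so fewer than three features will not do.

[+voice, −nasal, +dorsal]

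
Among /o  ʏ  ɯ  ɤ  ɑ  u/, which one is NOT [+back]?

/u, ɑ, ɤ, ɯ, o/ are all [+back]; /ʏ/ (high front rounded lax vowel) is [-back].

ʏ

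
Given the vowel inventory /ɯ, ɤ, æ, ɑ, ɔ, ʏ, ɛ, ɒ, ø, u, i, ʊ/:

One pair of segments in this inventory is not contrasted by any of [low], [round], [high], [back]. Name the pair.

u, ʊ

Both /u/ and /ʊ/ are [−low], [+round], [+high], [+back]. Since the list omits [tense] — which does distinguish the high back rounded tense vowel from the high back rounded lax vowel — this pair collapses; all other pairs remain distinct.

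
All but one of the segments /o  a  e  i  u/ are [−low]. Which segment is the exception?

a

Every segment except /a/ is [−low]. /a/ (low unrounded vowel) is [+low], so it is the exception.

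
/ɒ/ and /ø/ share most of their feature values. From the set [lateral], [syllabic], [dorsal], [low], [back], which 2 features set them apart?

[low], [back]

/ɒ/ (low back rounded vowel) and /ø/ (mid front rounded tense vowel) agree on [-lateral], [+syllabic], [+dorsal]. They differ on [low] (/ɒ/ [+], /ø/ [-]), [back] (/ɒ/ [+], /ø/ [-]).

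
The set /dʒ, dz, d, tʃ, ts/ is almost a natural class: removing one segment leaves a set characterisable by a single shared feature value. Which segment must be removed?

/dʒ, tʃ, dz, ts/ are all [+delayed release], but /d/ (voiced alveolar stop) is [−delayed release]. No other single segment can be removed to leave a set sharing one feature value that the removed segment lacks, so /d/ is the odd one out.

d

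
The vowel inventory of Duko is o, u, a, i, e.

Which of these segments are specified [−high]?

o, a, e

The feature [high] marks segments produced with the tongue body raised. In this inventory /o, a, e/ lack that property, so they are [−high]; /u, i/ are [+high].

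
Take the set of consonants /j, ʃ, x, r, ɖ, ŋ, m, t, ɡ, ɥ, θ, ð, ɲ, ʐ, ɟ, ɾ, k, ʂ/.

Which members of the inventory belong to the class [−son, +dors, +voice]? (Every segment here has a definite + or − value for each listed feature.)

ɡ, ɟ

Eliminate segments failing any feature: /j, r, ŋ, m, ɥ, ɲ, ɾ/ are [+sonorant]; /ʃ, ɖ, t, θ, ð, ʐ, ʂ/ are [−dorsal]; /x, k/ are [−voice]. The remaining /ɡ, ɟ/ satisfy [−sonorant], [+dorsal], [+voice].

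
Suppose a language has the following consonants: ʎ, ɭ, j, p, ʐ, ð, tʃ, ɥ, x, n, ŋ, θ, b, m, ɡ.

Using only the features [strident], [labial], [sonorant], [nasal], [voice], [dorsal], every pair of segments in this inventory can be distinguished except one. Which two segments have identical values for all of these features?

j, ʎ

Both /j/ and /ʎ/ are [−strident], [−labial], [+sonorant], [−nasal], [+voice], [+dorsal]. Since the list omits [lateral] — which does distinguish the palatal glide from the palatal lateral approximant — this pair collapses; all other pairs remain distinct.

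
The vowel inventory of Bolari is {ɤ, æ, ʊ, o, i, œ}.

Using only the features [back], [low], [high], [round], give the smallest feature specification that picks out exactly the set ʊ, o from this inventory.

[+back, +round]

/ʊ, o/ are all [+back], [+round], and no other segment in the inventory matches both values. Dropping any one of them over-generates: [+round] alone would also admit /œ/; [+back] alone would also admit /ɤ/. No other single listed feature picks out exactly this set either, so fewer than two features will not do.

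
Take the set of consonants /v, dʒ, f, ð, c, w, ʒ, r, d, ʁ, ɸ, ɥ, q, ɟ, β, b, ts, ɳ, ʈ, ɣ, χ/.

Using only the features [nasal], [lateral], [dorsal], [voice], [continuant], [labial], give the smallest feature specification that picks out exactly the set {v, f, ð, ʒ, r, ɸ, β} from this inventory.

Every target segment is [+continuant], [-dorsal]; each remaining inventory member fails at least one of these. Each conjunct is needed — [-dorsal] alone would also admit /dʒ, d, b, ts, …/; [+continuant] alone would also admit /w, ʁ, ɥ, ɣ, …/ — and no other single listed feature has exactly this extension, so two is the minimum.

[+continuant, -dorsal]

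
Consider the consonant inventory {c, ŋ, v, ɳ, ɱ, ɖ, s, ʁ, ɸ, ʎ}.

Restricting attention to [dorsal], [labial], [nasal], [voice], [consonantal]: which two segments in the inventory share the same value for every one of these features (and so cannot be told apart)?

ʁ, ʎ

On the given features, /ʁ/ and /ʎ/ have an identical profile: [+dorsal], [-labial], [-nasal], [+voice], [+consonantal]. No other two segments in the inventory coincide on all 5 features. (They do differ in [lateral], [high] and [back], which are not among the given features.)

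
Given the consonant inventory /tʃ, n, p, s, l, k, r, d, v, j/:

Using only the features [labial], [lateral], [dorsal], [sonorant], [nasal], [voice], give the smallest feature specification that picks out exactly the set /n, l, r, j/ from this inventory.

[+sonorant]

Every target segment is [+sonorant] and no other inventory member is, so one feature is enough.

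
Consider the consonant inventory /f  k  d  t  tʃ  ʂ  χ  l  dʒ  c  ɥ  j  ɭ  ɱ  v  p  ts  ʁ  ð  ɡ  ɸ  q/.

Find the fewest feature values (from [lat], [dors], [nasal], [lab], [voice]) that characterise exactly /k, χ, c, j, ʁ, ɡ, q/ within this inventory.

[−lab, +dors]

The class [−labial], [+dorsal] has exactly /k, χ, c, j, ʁ, ɡ, q/ as its extension in this inventory. No smaller conjunction from the listed features achieves this: [+dorsal] alone would also admit /ɥ/; [−labial] alone would also admit /d, t, tʃ, ʂ, …/; and checking the remaining single features turns up none with this extension.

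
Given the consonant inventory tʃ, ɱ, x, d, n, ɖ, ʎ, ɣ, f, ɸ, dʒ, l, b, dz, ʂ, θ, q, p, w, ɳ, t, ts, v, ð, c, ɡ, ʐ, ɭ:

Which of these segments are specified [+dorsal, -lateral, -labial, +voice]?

ɣ, ɡ

Checking each segment against [+dorsal], [-lateral], [-labial], [+voice]: /ɣ/ (voiced velar fricative), /ɡ/ (voiced velar stop) satisfy every feature; every other segment in the inventory fails at least one.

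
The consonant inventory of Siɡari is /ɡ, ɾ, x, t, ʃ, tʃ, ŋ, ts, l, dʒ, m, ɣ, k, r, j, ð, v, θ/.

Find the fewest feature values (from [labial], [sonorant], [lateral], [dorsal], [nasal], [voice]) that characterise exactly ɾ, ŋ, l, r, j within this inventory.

Every target segment is [+sonorant], [−labial]; each remaining inventory member fails at least one of these. Each conjunct is needed — [−labial] alone would also admit /ɡ, x, t, ʃ, …/; [+sonorant] alone would also admit /m/ — and no other single listed feature has exactly this extension, so two is the minimum.

[+sonorant, −labial]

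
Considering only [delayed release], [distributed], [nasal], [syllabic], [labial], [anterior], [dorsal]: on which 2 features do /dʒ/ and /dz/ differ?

[anterior], [distributed]

/dʒ/ (voiced postalveolar affricate) and /dz/ (voiced alveolar affricate) agree on [+delayed release], [−nasal], [−syllabic], [−labial], [−dorsal]. They differ on [anterior] (/dʒ/ [−], /dz/ [+]), [distributed] (/dʒ/ [+], /dz/ [−]).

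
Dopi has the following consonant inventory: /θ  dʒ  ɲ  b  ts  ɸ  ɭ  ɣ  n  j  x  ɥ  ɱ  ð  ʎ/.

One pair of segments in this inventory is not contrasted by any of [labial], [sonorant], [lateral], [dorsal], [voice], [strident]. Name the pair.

Both /j/ and /ɲ/ are [−labial], [+sonorant], [−lateral], [+dorsal], [+voice], [−strident]. Since the list omits [nasal] and [continuant] — which do distinguish the palatal glide from the palatal nasal — this pair collapses; all other pairs remain distinct.

j, ɲ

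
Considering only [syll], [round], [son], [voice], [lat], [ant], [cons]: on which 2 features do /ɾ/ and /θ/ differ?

[sonorant], [voice]

/ɾ/ (alveolar tap) and /θ/ (voiceless dental fricative) agree on [-syllabic], [-round], [-lateral], [+anterior], [+consonantal]. They differ on [sonorant] (/ɾ/ [+], /θ/ [-]), [voice] (/ɾ/ [+], /θ/ [-]).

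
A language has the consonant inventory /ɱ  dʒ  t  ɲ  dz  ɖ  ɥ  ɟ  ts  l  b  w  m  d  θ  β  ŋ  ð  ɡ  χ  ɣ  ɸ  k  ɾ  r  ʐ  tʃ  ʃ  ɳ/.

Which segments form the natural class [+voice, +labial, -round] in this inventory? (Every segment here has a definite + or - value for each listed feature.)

ɱ, b, m, β

Among the inventory, the [+voice] segments are /ɱ, dʒ, ɲ, dz, ɖ, ɥ, ɟ, l, b, w, m, d, β, ŋ, ð, ɡ, ɣ, ɾ, r, ʐ, ɳ/.
Within that set, [+labial] gives /ɱ, ɥ, b, w, m, β/.
Then [-round] leaves /ɱ, b, m, β/.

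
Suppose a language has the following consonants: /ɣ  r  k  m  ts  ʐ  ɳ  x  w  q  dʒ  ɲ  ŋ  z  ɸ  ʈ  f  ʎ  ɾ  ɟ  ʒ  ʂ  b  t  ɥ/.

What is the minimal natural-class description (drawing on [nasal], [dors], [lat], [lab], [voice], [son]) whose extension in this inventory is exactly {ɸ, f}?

[−voice, +lab]

The class [−voice], [+labial] has exactly /ɸ, f/ as its extension in this inventory. No smaller conjunction from the listed features achieves this: [+labial] alone would also admit /m, w, b, ɥ/; [−voice] alone would also admit /k, ts, x, q, …/; and checking the remaining single features turns up none with this extension.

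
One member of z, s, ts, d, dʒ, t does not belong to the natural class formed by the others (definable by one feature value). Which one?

[distributed] (equivalently [anterior]) groups all but one: /s, t, z, d, ts/ share [−distributed] while /dʒ/ (voiced postalveolar affricate) alone is [+distributed]. Removing any other segment would not leave a single-feature class that excludes it.

dʒ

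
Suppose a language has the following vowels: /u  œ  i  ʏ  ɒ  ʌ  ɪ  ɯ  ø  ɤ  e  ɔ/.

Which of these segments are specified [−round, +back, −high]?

Eliminate segments failing any feature: /u, œ, ʏ, ɒ, ø, ɔ/ are [+round]; /i, ɪ, e/ are [−back]; /ɯ/ is [+high]. The remaining /ʌ, ɤ/ satisfy [−round], [+back], [−high].

ʌ, ɤ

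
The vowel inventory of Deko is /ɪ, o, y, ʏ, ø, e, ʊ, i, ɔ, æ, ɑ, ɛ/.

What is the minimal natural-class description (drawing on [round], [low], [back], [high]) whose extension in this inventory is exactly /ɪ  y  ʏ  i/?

/ɪ, y, ʏ, i/ are all [+high], [−back], and no other segment in the inventory matches both values. Dropping any one of them over-generates: [−back] alone would also admit /ø, e, æ, ɛ/; [+high] alone would also admit /ʊ/. No other single listed feature picks out exactly this set either, so fewer than two features will not do.

[+high, −back]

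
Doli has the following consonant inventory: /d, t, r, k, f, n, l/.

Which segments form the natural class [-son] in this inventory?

The feature [sonorant] marks segments produced without turbulent airflow (nasals, liquids, glides, vowels). In this inventory /d, t, k, f/ lack that property, so they are [-sonorant]; /r, n, l/ are [+sonorant].

d, t, k, f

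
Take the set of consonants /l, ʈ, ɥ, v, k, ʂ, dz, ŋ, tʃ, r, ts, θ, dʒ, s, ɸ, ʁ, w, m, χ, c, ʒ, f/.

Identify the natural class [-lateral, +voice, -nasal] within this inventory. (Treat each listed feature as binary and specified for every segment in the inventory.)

ɥ, v, dz, r, dʒ, ʁ, w, ʒ

The [-lateral] segments are /ʈ, ɥ, v, k, ʂ, dz, ŋ, tʃ, r, ts, θ, dʒ, s, ɸ, ʁ, w, m, χ, c, ʒ, f/.
Within that set, [+voice] gives /ɥ, v, dz, ŋ, r, dʒ, ʁ, w, m, ʒ/.
Of those, [-nasal] leaves /ɥ, v, dz, r, dʒ, ʁ, w, ʒ/.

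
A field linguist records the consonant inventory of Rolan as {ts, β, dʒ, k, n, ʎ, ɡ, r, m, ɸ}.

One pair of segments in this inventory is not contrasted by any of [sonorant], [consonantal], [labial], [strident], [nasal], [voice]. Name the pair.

On the given features, /ʎ/ and /r/ have an identical profile: [+sonorant], [+consonantal], [−labial], [−strident], [−nasal], [+voice]. No other two segments in the inventory coincide on all 6 features. (They do differ in [lateral] and [dorsal], which are not among the given features.)

ʎ, r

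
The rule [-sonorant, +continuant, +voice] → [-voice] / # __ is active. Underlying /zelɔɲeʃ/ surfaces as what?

[selɔɲeʃ]

/z/ satisfies [-sonorant, +continuant, +voice] and sits in # __. The [-voice] counterpart of the voiced alveolar fricative is /s/. Other segments in /zelɔɲeʃ/ either fail the structural description or are not in the environment, so the surface form is [selɔɲeʃ].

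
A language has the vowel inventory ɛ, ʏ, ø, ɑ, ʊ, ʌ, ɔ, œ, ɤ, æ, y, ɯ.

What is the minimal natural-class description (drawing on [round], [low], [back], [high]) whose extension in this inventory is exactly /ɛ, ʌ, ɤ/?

Every target segment is [-high], [-low], [-round]; each remaining inventory member fails at least one of these. Each conjunct is needed — [-low, -round] alone would also admit /ɯ/; [-high, -round] alone would also admit /ɑ, æ/; [-high, -low] alone would also admit /ø, ɔ, œ/ — and no other combination of two listed features has exactly this extension, so three is the minimum.

[-high, -low, -round]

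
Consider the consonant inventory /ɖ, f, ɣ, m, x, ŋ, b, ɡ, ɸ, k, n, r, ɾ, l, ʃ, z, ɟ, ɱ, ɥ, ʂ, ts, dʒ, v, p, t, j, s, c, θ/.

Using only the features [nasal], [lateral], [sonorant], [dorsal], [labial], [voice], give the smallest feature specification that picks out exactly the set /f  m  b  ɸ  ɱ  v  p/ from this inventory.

/f, m, b, ɸ, ɱ, v, p/ are all [+labial], [−dorsal], and no other segment in the inventory matches both values. Dropping any one of them over-generates: [−dorsal] alone would also admit /ɖ, n, r, ɾ, …/; [+labial] alone would also admit /ɥ/. No other single listed feature picks out exactly this set either, so fewer than two features will not do.

[+labial, −dorsal]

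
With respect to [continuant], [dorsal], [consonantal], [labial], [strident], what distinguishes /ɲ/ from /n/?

The two segments share [−continuant], [+consonantal], [−labial], [−strident]. The only feature from the list on which they differ: /ɲ/ is [+dorsal] while /n/ is [−dorsal].

[dorsal]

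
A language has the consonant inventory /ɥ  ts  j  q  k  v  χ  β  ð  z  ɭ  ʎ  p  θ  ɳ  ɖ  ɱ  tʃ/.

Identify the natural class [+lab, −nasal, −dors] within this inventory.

Checking each segment against [+labial], [−nasal], [−dorsal]: /v/ (voiced labiodental fricative), /β/ (voiced bilabial fricative), /p/ (voiceless bilabial stop) satisfy every feature; every other segment in the inventory fails at least one.

v, β, p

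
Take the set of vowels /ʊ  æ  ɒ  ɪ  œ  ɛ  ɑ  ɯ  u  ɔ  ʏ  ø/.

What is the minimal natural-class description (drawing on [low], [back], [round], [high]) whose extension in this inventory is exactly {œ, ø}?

Every target segment is [-high], [-back], [+round]; each remaining inventory member fails at least one of these. Each conjunct is needed — [-back, +round] alone would also admit /ʏ/; [-high, +round] alone would also admit /ɒ, ɔ/; [-high, -back] alone would also admit /æ, ɛ/ — and no other combination of two listed features has exactly this extension, so three is the minimum.

[-high, -back, +round]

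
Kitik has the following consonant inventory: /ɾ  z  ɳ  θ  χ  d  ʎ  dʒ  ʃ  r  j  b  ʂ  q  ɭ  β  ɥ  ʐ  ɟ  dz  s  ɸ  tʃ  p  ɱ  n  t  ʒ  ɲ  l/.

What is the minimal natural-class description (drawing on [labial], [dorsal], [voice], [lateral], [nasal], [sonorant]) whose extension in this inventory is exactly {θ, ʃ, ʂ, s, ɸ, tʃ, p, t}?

The class [−voice], [−dorsal] has exactly /θ, ʃ, ʂ, s, ɸ, tʃ, p, t/ as its extension in this inventory. No smaller conjunction from the listed features achieves this: [−dorsal] alone would also admit /ɾ, z, ɳ, d, …/; [−voice] alone would also admit /χ, q/; and checking the remaining single features turns up none with this extension.

[−voice, −dorsal]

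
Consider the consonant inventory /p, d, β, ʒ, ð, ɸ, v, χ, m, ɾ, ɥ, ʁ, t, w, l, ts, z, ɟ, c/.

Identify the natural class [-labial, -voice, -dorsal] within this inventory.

t, ts

Checking each segment against [-labial], [-voice], [-dorsal]: /t/ (voiceless alveolar stop), /ts/ (voiceless alveolar affricate) satisfy every feature; every other segment in the inventory fails at least one.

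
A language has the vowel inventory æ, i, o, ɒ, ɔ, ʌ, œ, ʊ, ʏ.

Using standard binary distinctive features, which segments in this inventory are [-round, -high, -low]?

ʌ

Among the inventory, the [-round] segments are /æ, i, ʌ/.
Of those, [-high] gives /æ, ʌ/.
Of those, [-low] leaves /ʌ/.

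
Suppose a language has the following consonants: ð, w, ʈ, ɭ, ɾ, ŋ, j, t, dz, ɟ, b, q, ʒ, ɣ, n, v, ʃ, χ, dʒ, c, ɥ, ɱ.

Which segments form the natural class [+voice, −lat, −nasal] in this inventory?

ð, w, ɾ, j, dz, ɟ, b, ʒ, ɣ, v, dʒ, ɥ

Eliminate segments failing any feature: /ʈ, t, q, ʃ, χ, c/ are [−voice]; /ɭ/ is [+lateral]; /ŋ, n, ɱ/ are [+nasal]. The remaining /ð, w, ɾ, j, dz, ɟ, b, ʒ, ɣ, v, dʒ, ɥ/ satisfy [+voice], [−lateral], [−nasal].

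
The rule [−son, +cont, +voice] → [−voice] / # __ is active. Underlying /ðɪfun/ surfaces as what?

Only the initial segment /ð/ is both word-initial and matches the structural description. It is a voiced dental fricative, so [−son, +cont, +voice] holds; changing it to [−voice] with all other features held fixed yields /θ/ (voiceless dental fricative). No other segment meets both the structural description and the environment, so the output is [θɪfun].

[θɪfun]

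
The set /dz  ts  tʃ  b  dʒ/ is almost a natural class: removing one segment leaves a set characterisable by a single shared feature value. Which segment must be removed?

[delayed release] (equivalently [strident], [labial], [coronal]) groups all but one: /dz, tʃ, dʒ, ts/ share [+delayed release] while /b/ (voiced bilabial stop) alone is [−delayed release]. Removing any other segment would not leave a single-feature class that excludes it.

b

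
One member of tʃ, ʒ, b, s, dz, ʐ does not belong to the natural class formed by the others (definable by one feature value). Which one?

b

The remaining segments after removing /b/ share [+strident]; /b/ (voiced bilabial stop) is [-strident]. For every other candidate removal, the leftover set fails to share any single feature value that the removed segment lacks.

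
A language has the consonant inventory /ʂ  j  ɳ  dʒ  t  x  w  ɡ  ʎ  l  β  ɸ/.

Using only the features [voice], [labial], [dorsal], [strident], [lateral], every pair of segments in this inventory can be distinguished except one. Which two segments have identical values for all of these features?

j, ɡ

Both /j/ and /ɡ/ are [+voice], [−labial], [+dorsal], [−strident], [−lateral]. Since the list omits [sonorant], [continuant] and [back] — which do distinguish the palatal glide from the voiced velar stop — this pair collapses; all other pairs remain distinct.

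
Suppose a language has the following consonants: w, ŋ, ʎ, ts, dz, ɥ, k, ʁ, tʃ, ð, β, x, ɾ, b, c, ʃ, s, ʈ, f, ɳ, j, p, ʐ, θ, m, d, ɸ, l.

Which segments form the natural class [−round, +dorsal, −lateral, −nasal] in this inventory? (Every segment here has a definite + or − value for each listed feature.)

k, ʁ, x, c, j

Checking each segment against [−round], [+dorsal], [−lateral], [−nasal]: /k/ (voiceless velar stop), /ʁ/ (voiced uvular fricative), /x/ (voiceless velar fricative), /c/ (voiceless palatal stop), /j/ (palatal glide) satisfy every feature; every other segment in the inventory fails at least one.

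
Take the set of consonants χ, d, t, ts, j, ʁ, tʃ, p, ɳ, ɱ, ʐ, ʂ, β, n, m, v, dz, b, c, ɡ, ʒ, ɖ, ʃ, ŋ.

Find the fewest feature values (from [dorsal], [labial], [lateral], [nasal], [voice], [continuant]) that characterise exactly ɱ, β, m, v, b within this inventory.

The class [+voice], [+labial] has exactly /ɱ, β, m, v, b/ as its extension in this inventory. No smaller conjunction from the listed features achieves this: [+labial] alone would also admit /p/; [+voice] alone would also admit /d, j, ʁ, ɳ, …/; and checking the remaining single features turns up none with this extension.

[+voice, +labial]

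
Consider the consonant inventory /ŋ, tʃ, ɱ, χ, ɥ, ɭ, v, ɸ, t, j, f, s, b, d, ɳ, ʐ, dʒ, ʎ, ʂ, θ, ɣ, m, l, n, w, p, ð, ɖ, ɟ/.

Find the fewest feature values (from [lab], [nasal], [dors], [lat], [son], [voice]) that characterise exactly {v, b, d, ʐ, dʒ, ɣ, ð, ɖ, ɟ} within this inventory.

[−son, +voice]

The class [−sonorant], [+voice] has exactly /v, b, d, ʐ, dʒ, ɣ, ð, ɖ, ɟ/ as its extension in this inventory. No smaller conjunction from the listed features achieves this: [+voice] alone would also admit /ŋ, ɱ, ɥ, ɭ, …/; [−sonorant] alone would also admit /tʃ, χ, ɸ, t, …/; and checking the remaining single features turns up none with this extension.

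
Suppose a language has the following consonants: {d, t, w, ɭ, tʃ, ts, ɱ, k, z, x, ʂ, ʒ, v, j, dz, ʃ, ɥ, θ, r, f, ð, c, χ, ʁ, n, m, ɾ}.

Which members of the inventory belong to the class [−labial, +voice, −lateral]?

d, z, ʒ, j, dz, r, ð, ʁ, n, ɾ

Eliminate segments failing any feature: /t, tʃ, ts, k, x, ʂ, ʃ, θ, c, χ/ are [−voice]; /w, ɱ, v, ɥ, f, m/ are [+labial]; /ɭ/ is [+lateral]. The remaining /d, z, ʒ, j, dz, r, ð, ʁ, n, ɾ/ satisfy [−labial], [+voice], [−lateral].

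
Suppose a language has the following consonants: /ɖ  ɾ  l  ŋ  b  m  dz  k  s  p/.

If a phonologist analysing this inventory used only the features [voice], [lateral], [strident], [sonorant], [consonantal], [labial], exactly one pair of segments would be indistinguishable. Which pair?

/ɾ/ (alveolar tap) and /ŋ/ (velar nasal) are both [+voice], [-lateral], [-strident], [+sonorant], [+consonantal], [-labial], so none of the listed features separates them. (They do differ in [nasal], [coronal] and [dorsal], which are not among the given features.) Every other pair in the inventory differs on at least one listed feature.

ɾ, ŋ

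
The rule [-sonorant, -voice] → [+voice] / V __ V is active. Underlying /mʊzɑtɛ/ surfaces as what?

[mʊzɑdɛ]

The only segment in the rule's environment that also matches [-sonorant, -voice] is /t/. Applying [+voice] turns the voiceless alveolar stop into /d/ (voiced alveolar stop), giving [mʊzɑdɛ].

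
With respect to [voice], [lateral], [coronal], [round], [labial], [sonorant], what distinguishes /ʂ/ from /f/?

[labial], [coronal]

/ʂ/ is the voiceless retroflex fricative and /f/ is the voiceless labiodental fricative. Both are [−voice], [−lateral], [−round], [−sonorant]. /ʂ/ is [−labial] while /f/ is [+labial]; /ʂ/ is [+coronal] while /f/ is [−coronal], so the distinguishing features are [labial], [coronal].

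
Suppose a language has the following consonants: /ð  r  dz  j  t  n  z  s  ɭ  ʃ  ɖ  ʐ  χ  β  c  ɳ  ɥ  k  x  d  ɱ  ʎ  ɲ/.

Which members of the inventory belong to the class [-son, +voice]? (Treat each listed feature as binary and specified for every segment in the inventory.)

Among the inventory, the [-sonorant] segments are /ð, dz, t, z, s, ʃ, ɖ, ʐ, χ, β, c, k, x, d/.
Within that set, [+voice] leaves /ð, dz, z, ɖ, ʐ, β, d/.

ð, dz, z, ɖ, ʐ, β, d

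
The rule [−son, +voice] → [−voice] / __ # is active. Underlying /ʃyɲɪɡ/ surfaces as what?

[ʃyɲɪk]

The only segment in the rule's environment that also matches [−son, +voice] is /ɡ/. Applying [−voice] turns the voiced velar stop into /k/ (voiceless velar stop), giving [ʃyɲɪk].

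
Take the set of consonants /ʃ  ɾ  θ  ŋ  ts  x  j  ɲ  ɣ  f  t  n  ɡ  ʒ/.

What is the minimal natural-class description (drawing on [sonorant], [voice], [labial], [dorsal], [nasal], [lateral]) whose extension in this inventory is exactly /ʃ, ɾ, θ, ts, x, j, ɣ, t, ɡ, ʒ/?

Every target segment is [−nasal], [−labial]; each remaining inventory member fails at least one of these. Each conjunct is needed — [−labial] alone would also admit /ŋ, ɲ, n/; [−nasal] alone would also admit /f/ — and no other single listed feature has exactly this extension, so two is the minimum.

[−nasal, −labial]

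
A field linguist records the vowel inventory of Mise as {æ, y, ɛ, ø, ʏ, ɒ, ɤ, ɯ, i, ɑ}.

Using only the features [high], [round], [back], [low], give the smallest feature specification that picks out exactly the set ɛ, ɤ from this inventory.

The class [-high], [-low], [-round] has exactly /ɛ, ɤ/ as its extension in this inventory. No smaller conjunction from the listed features achieves this: [-low, -round] alone would also admit /ɯ, i/; [-high, -round] alone would also admit /æ, ɑ/; [-high, -low] alone would also admit /ø/; and checking the remaining two-feature bundles turns up none with this extension.

[-high, -low, -round]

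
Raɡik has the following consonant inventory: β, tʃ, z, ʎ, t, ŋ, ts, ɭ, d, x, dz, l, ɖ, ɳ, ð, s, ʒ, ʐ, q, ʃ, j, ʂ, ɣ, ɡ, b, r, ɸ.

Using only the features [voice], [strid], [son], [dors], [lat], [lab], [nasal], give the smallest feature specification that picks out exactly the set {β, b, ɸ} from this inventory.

/β, b, ɸ/ are exactly the [+labial] segments in the inventory, so a single feature suffices.

[+lab]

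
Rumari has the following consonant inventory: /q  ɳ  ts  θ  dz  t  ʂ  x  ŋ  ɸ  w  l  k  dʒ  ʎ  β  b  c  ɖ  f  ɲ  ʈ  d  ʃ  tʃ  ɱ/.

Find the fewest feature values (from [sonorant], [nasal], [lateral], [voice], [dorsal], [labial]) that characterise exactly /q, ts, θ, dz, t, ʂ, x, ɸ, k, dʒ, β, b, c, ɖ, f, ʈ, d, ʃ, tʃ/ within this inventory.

/q, ts, θ, dz, t, ʂ, x, ɸ, k, dʒ, β, b, c, ɖ, f, ʈ, d, ʃ, tʃ/ are exactly the [−sonorant] segments in the inventory, so a single feature suffices.

[−sonorant]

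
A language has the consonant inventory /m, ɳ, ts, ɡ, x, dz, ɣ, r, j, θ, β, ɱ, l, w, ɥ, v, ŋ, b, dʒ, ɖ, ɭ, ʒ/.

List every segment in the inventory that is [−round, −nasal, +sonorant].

r, j, l, ɭ

Eliminate segments failing any feature: /m, ɳ, ɱ, ŋ/ are [+nasal]; /ts, ɡ, x, dz, ɣ, θ, β, v, b, dʒ, ɖ, ʒ/ are [−sonorant]; /w, ɥ/ are [+round]. The remaining /r, j, l, ɭ/ satisfy [−round], [−nasal], [+sonorant].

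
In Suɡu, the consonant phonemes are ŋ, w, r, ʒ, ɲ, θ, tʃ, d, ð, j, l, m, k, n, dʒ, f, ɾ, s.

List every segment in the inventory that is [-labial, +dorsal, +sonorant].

ŋ, ɲ, j

The [-labial] segments are /ŋ, r, ʒ, ɲ, θ, tʃ, d, ð, j, l, k, n, dʒ, ɾ, s/.
Of those, [+dorsal] gives /ŋ, ɲ, j, k/.
Within that set, [+sonorant] leaves /ŋ, ɲ, j/.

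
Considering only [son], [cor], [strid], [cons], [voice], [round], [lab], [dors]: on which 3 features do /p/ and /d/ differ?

[voice], [labial], [coronal]

The two segments share [-sonorant], [-strident], [+consonantal], [-round], [-dorsal]. The only features from the list on which they differ: /p/ is [-voice] while /d/ is [+voice]; /p/ is [+labial] while /d/ is [-labial]; /p/ is [-coronal] while /d/ is [+coronal].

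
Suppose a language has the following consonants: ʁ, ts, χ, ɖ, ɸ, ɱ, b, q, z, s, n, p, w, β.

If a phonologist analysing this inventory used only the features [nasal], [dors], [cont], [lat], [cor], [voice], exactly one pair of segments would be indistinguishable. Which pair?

Both /ʁ/ and /w/ are [−nasal], [+dorsal], [+continuant], [−lateral], [−coronal], [+voice]. Since the list omits [labial], [round] and [high] — which do distinguish the voiced uvular fricative from the labial-velar glide — this pair collapses; all other pairs remain distinct.

ʁ, w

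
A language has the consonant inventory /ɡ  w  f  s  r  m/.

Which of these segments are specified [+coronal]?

s, r

The [+coronal] segments here are /s, r/; the remaining /ɡ, w, f, m/ are [−coronal].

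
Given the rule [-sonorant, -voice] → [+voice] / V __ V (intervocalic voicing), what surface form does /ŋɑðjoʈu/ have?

/ʈ/ satisfies [-sonorant, -voice] and sits in V __ V. The [+voice] counterpart of the voiceless retroflex stop is /ɖ/. Other segments in /ŋɑðjoʈu/ either fail the structural description or are not in the environment, so the surface form is [ŋɑðjoɖu].

[ŋɑðjoɖu]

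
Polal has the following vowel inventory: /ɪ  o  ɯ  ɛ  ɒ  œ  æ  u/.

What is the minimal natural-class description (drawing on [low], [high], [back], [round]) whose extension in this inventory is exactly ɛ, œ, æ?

/ɛ, œ, æ/ are all [−high], [−back], and no other segment in the inventory matches both values. Dropping any one of them over-generates: [−back] alone would also admit /ɪ/; [−high] alone would also admit /o, ɒ/. No other single listed feature picks out exactly this set either, so fewer than two features will not do.

[−high, −back]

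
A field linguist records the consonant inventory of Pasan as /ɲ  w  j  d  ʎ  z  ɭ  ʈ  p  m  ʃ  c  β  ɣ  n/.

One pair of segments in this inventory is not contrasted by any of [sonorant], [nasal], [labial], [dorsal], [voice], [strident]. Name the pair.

ʎ, j

Both /ʎ/ and /j/ are [+sonorant], [−nasal], [−labial], [+dorsal], [+voice], [−strident]. Since the list omits [lateral] — which does distinguish the palatal lateral approximant from the palatal glide — this pair collapses; all other pairs remain distinct.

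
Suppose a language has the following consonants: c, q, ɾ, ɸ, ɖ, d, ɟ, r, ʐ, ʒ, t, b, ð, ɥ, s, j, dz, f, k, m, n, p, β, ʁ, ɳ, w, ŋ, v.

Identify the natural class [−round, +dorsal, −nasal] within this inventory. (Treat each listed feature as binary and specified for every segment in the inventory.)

Checking each segment against [−round], [+dorsal], [−nasal]: /c/ (voiceless palatal stop), /q/ (voiceless uvular stop), /ɟ/ (voiced palatal stop), /j/ (palatal glide), /k/ (voiceless velar stop), /ʁ/ (voiced uvular fricative) satisfy every feature; every other segment in the inventory fails at least one.

c, q, ɟ, j, k, ʁ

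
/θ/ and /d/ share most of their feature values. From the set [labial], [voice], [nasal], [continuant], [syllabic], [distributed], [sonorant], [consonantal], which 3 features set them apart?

/θ/ (voiceless dental fricative) and /d/ (voiced alveolar stop) agree on [-labial], [-nasal], [-syllabic], [-sonorant], [+consonantal]. They differ on [voice] (/θ/ [-], /d/ [+]), [continuant] (/θ/ [+], /d/ [-]), [distributed] (/θ/ [+], /d/ [-]).

[voice], [continuant], [distributed]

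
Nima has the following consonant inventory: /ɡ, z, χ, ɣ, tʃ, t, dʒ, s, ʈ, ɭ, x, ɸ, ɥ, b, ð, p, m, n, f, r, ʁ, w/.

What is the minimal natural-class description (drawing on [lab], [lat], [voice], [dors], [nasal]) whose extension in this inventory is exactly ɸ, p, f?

Every target segment is [−voice], [+labial]; each remaining inventory member fails at least one of these. Each conjunct is needed — [+labial] alone would also admit /ɥ, b, m, w/; [−voice] alone would also admit /χ, tʃ, t, s, …/ — and no other single listed feature has exactly this extension, so two is the minimum.

[−voice, +lab]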